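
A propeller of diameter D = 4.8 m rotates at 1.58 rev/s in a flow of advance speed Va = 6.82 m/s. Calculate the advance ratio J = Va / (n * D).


Formula: J = Va / (n * D)
Step 1 — n * D = 1.58 * 4.8 = 7.584
Step 2 — J = 6.82 / 7.584 ≈ 0.89926 (5 s.f.)

0.89926


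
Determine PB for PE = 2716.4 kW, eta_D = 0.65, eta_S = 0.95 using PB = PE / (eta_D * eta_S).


Formula: PB = PE / (eta_D * eta_S)
Step 1 — combined efficiency = eta_D * eta_S = 0.65 * 0.95 = 0.6175
Step 2 — PB = 2716.4 / 0.6175 ≈ 4399.0 kW (5 s.f.)

4399.0 kW


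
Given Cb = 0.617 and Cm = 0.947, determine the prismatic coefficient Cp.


Formula: Cp = Cb / Cm
Substituting: Cp = 0.617 / 0.947
Result: Cp ≈ 0.65153 (5 s.f.)

0.65153


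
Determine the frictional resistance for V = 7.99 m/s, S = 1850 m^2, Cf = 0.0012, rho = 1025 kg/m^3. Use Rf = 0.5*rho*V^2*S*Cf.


Formula: Rf = 0.5 * rho * V^2 * S * Cf
Step 1 — V^2 = 7.99^2 = 63.8401
Step 2 — 0.5 * rho * V^2 = 0.5 * 1025 * 63.8401 = 32718.05125
Step 3 — Rf = 32718.05125 * 1850 * 0.0012 ≈ 72634 N (5 s.f.)

72634 N


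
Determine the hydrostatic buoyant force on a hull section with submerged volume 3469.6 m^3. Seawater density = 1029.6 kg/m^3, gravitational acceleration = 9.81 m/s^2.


Formula: Fb = rho * g * V
Substituting: Fb = 1029.6 * 9.81 * 3469.6
Intermediate: 1029.6 * 9.81 = 10100.376
Result: Fb = 10100.376 * 3469.6 ≈ 35044000 N (5 s.f.)

35044000 N


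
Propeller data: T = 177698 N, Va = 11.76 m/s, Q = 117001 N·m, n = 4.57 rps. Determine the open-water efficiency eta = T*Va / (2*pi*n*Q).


Formula: eta = T * Va / (2 * pi * n * Q)
Step 1 — numerator = T * Va = 177698 * 11.76 = 2089728.48
Step 2 — 2 * pi * n = 2 * pi * 4.57 = 28.714157
Step 3 — denominator = 28.714157 * 117001 = 3359585.08
Step 4 — eta = 2089728.48 / 3359585.08 ≈ 0.62202 (5 s.f.)

0.62202


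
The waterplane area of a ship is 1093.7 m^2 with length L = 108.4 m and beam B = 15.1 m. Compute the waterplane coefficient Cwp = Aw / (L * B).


Formula: Cwp = Aw / (L * B)
Step 1 — L * B = 108.4 * 15.1 = 1636.84 m^2
Step 2 — Cwp = 1093.7 / 1636.84 ≈ 0.66818 (5 s.f.)

0.66818


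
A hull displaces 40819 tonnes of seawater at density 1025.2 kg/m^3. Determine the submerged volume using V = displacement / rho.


Formula: V = mass / rho
Step 1 — convert tonnes to kg: 40819 t * 1000 = 40819000 kg
Step 2 — V = 40819000 / 1025.2 ≈ 39816 m^3 (5 s.f.)

39816 m^3


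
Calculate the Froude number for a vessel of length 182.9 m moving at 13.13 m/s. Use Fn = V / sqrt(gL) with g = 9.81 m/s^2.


Formula: Fn = V / sqrt(g * L)
Step 1 — g * L = 9.81 * 182.9 = 1794.249
Step 2 — sqrt(g * L) = sqrt(1794.249) = 42.358576
Step 3 — Fn = 13.13 / 42.358576 ≈ 0.30997 (5 s.f.)

0.30997


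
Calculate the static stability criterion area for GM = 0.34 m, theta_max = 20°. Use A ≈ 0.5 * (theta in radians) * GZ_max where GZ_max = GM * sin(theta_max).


Formula: GZ_max = GM * sin(theta); Area = 0.5 * theta_rad * GZ_max
Step 1 — GZ_max = 0.34 * sin(20°) = 0.34 * 0.34202 = 0.116287 m
Step 2 — theta_rad = 20 * pi/180 = 0.349066 rad
Step 3 — Area = 0.5 * 0.349066 * 0.116287 ≈ 0.020296 m·rad (5 s.f.)

0.020296 m·rad


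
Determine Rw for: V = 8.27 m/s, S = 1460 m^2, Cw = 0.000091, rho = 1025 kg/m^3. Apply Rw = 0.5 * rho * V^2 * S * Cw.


Formula: Rw = 0.5 * rho * V^2 * S * Cw
Step 1 — V^2 = 8.27^2 = 68.3929
Step 2 — 0.5 * rho * V^2 = 0.5 * 1025 * 68.3929 = 35051.36125
Step 3 — Rw = 35051.36125 * 1460 * 0.000091 ≈ 4656.9 N (5 s.f.)

4656.9 N


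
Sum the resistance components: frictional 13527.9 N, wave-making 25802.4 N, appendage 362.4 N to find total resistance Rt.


Formula: Rt = Rf + Rw + Ra
Substituting: Rt = 13527.9 + 25802.4 + 362.4
Result: Rt = 39692.7 N

39692.7 N


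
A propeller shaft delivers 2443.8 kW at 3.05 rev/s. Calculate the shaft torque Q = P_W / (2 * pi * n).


Formula: Q = P_W / (2 * pi * n)
Step 1 — P_W = 2443.8 kW * 1000 = 2443800.0 W
Step 2 — 2 * pi * n = 2 * pi * 3.05 = 19.163715
Step 3 — Q = 2443800.0 / 19.163715 ≈ 127520 N·m (5 s.f.)

127520 N·m


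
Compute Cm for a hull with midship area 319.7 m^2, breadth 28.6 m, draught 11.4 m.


Formula: Cm = Am / (B * T)
Step 1 — B * T = 28.6 * 11.4 = 326.04 m^2
Step 2 — Cm = 319.7 / 326.04 ≈ 0.98055 (5 s.f.)

0.98055


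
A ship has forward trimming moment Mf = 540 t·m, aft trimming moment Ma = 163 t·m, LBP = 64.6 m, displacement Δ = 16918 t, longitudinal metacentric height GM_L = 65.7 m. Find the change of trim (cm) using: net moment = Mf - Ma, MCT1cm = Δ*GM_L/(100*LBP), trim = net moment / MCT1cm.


Formula: net trimming moment = Mf - Ma; MCT1cm = Δ*GM_L/(100*LBP); trim = net moment / MCT1cm
Step 1 — net trimming moment = 540 - 163 = 377 t·m
Step 2 — MCT1cm = 16918 * 65.7 / (100 * 64.6) = 172.0608 t·m/cm
Step 3 — trim = 377 / 172.0608 ≈ 2.1911 cm (5 s.f.)

2.1911 cm


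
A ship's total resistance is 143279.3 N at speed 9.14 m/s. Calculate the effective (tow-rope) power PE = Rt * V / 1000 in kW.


Formula: PE = Rt * V / 1000 (kW)
Step 1 — PE (W) = 143279.3 * 9.14 = 1309572.802 W
Step 2 — PE (kW) = 1309572.802 / 1000 ≈ 1309.6 kW (5 s.f.)

1309.6 kW


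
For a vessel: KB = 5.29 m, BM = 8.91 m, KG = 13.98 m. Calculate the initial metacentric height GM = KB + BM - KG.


Formula: GM = KB + BM - KG
Step 1 — KM = KB + BM = 5.29 + 8.91 = 14.2 m
Step 2 — GM = KM - KG = 14.2 - 13.98 = 0.22 m

0.22 m


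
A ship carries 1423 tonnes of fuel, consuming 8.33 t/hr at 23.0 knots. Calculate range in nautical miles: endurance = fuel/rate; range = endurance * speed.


Formula: endurance = fuel / rate; range = endurance * speed
Step 1 — endurance = 1423 / 8.33 = 170.8283 hours
Step 2 — range = 170.8283 * 23.0 ≈ 3929.1 nautical miles (5 s.f.)

3929.1 NM


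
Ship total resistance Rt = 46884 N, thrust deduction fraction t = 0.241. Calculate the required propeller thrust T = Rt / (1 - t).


Formula: T = Rt / (1 - t)
Step 1 — (1 - t) = 1 - 0.241 = 0.759
Step 2 — T = 46884 / 0.759 ≈ 61771 N (5 s.f.)

61771 N


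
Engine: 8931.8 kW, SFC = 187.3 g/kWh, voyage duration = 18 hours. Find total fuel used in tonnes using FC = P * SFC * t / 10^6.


Formula: FC (tonnes) = P * SFC * t / 1,000,000
Step 1 — P * SFC * t = 8931.8 * 187.3 * 18 = 30112670.52 g
Step 2 — FC (tonnes) = 30112670.52 / 1,000,000 ≈ 30.113 tonnes (5 s.f.)

30.113 tonnes


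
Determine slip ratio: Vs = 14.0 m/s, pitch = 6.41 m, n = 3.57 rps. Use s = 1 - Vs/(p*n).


Formula: s = 1 - Vs / (p * n)
Step 1 — p * n = 6.41 * 3.57 = 22.8837
Step 2 — Vs / (p*n) = 14.0 / 22.8837 = 0.611789 (6 d.p.)
Step 3 — s = 1 - 0.611789 = 0.388211

0.388211


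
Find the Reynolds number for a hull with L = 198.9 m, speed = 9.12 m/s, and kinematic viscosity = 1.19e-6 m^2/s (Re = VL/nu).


Formula: Re = V * L / nu
Step 1 — V * L = 9.12 * 198.9 = 1813.968 m^2/s
Step 2 — Re = 1813.968 / 1.19e-6 = 1.52e+09

1.52e+09


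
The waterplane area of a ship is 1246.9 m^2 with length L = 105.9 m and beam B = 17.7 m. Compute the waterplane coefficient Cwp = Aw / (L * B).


Formula: Cwp = Aw / (L * B)
Step 1 — L * B = 105.9 * 17.7 = 1874.43 m^2
Step 2 — Cwp = 1246.9 / 1874.43 ≈ 0.66522 (5 s.f.)

0.66522


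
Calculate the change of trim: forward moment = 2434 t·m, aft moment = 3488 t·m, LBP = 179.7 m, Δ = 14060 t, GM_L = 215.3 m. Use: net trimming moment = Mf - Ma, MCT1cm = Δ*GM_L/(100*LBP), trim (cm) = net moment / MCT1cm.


Formula: net trimming moment = Mf - Ma; MCT1cm = Δ*GM_L/(100*LBP); trim = net moment / MCT1cm
Step 1 — net trimming moment = 2434 - 3488 = -1054 t·m
Step 2 — MCT1cm = 14060 * 215.3 / (100 * 179.7) = 168.454 t·m/cm
Step 3 — trim = -1054 / 168.454 ≈ -6.2569 cm (5 s.f.)

-6.2569 cm


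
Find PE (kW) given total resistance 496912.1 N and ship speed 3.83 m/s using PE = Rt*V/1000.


Formula: PE = Rt * V / 1000 (kW)
Step 1 — PE (W) = 496912.1 * 3.83 = 1903173.343 W
Step 2 — PE (kW) = 1903173.343 / 1000 ≈ 1903.2 kW (5 s.f.)

1903.2 kW


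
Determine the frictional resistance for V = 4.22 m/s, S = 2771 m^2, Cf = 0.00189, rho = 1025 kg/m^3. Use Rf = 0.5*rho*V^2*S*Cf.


Formula: Rf = 0.5 * rho * V^2 * S * Cf
Step 1 — V^2 = 4.22^2 = 17.8084
Step 2 — 0.5 * rho * V^2 = 0.5 * 1025 * 17.8084 = 9126.805
Step 3 — Rf = 9126.805 * 2771 * 0.00189 ≈ 47799 N (5 s.f.)

47799 N


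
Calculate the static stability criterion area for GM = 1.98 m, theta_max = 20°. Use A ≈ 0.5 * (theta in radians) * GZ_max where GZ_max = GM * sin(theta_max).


Formula: GZ_max = GM * sin(theta); Area = 0.5 * theta_rad * GZ_max
Step 1 — GZ_max = 1.98 * sin(20°) = 1.98 * 0.34202 = 0.6772 m
Step 2 — theta_rad = 20 * pi/180 = 0.349066 rad
Step 3 — Area = 0.5 * 0.349066 * 0.6772 ≈ 0.11819 m·rad (5 s.f.)

0.11819 m·rad


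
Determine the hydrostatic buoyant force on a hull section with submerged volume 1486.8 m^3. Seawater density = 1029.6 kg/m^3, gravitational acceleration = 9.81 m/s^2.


Formula: Fb = rho * g * V
Substituting: Fb = 1029.6 * 9.81 * 1486.8
Intermediate: 1029.6 * 9.81 = 10100.376
Result: Fb = 10100.376 * 1486.8 ≈ 15017000 N (5 s.f.)

15017000 N


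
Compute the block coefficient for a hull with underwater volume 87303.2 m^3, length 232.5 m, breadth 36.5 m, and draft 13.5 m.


Formula: Cb = V / (L * B * T)
Step 1 — L * B * T = 232.5 * 36.5 * 13.5 = 114564.375 m^3
Step 2 — Cb = 87303.2 / 114564.375 ≈ 0.76204 (5 s.f.)

0.76204


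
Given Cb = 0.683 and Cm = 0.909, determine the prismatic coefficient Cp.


Formula: Cp = Cb / Cm
Substituting: Cp = 0.683 / 0.909
Result: Cp ≈ 0.75138 (5 s.f.)

0.75138


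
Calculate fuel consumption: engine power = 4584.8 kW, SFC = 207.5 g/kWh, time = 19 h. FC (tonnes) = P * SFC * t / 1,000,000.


Formula: FC (tonnes) = P * SFC * t / 1,000,000
Step 1 — P * SFC * t = 4584.8 * 207.5 * 19 = 18075574.0 g
Step 2 — FC (tonnes) = 18075574.0 / 1,000,000 ≈ 18.076 tonnes (5 s.f.)

18.076 tonnes


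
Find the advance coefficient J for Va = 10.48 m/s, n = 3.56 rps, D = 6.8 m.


Formula: J = Va / (n * D)
Step 1 — n * D = 3.56 * 6.8 = 24.208
Step 2 — J = 10.48 / 24.208 ≈ 0.43291 (5 s.f.)

0.43291


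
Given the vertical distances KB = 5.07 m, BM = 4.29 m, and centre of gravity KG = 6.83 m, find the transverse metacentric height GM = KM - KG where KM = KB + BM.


Formula: GM = KB + BM - KG
Step 1 — KM = KB + BM = 5.07 + 4.29 = 9.36 m
Step 2 — GM = KM - KG = 9.36 - 6.83 = 2.53 m

2.53 m


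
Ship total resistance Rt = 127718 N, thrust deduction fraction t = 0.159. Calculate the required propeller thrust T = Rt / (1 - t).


Formula: T = Rt / (1 - t)
Step 1 — (1 - t) = 1 - 0.159 = 0.841
Step 2 — T = 127718 / 0.841 ≈ 151860 N (5 s.f.)

151860 N


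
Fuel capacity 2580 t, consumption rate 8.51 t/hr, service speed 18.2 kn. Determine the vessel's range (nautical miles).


Formula: endurance = fuel / rate; range = endurance * speed
Step 1 — endurance = 2580 / 8.51 = 303.1727 hours
Step 2 — range = 303.1727 * 18.2 ≈ 5517.7 nautical miles (5 s.f.)

5517.7 NM


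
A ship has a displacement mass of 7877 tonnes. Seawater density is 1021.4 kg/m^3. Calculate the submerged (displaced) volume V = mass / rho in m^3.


Formula: V = mass / rho
Step 1 — convert tonnes to kg: 7877 t * 1000 = 7877000 kg
Step 2 — V = 7877000 / 1021.4 ≈ 7712.0 m^3 (5 s.f.)

7712.0 m^3


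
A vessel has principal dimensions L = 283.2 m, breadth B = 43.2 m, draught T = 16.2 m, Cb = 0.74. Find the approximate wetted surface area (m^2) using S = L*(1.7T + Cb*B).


Formula: S = 1.7*L*T + V/T with V = Cb*L*B*T, i.e. S = L * (1.7*T + Cb*B)
Step 1 — 1.7*T = 1.7 * 16.2 = 27.54 m
Step 2 — Cb*B = 0.74 * 43.2 = 31.968 m
Step 3 — 1.7*T + Cb*B = 27.54 + 31.968 = 59.508 m
Step 4 — S = 283.2 * 59.508 ≈ 16853 m^2 (5 s.f.)

16853 m^2


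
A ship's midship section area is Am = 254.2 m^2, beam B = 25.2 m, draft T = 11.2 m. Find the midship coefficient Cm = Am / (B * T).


Formula: Cm = Am / (B * T)
Step 1 — B * T = 25.2 * 11.2 = 282.24 m^2
Step 2 — Cm = 254.2 / 282.24 ≈ 0.90065 (5 s.f.)

0.90065


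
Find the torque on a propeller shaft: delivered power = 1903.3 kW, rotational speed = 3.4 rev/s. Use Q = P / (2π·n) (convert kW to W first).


Formula: Q = P_W / (2 * pi * n)
Step 1 — P_W = 1903.3 kW * 1000 = 1903300.0 W
Step 2 — 2 * pi * n = 2 * pi * 3.4 = 21.36283
Step 3 — Q = 1903300.0 / 21.36283 ≈ 89094 N·m (5 s.f.)

89094 N·m


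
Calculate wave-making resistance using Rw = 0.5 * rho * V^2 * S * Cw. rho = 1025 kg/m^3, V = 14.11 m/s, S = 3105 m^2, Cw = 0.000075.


Formula: Rw = 0.5 * rho * V^2 * S * Cw
Step 1 — V^2 = 14.11^2 = 199.0921
Step 2 — 0.5 * rho * V^2 = 0.5 * 1025 * 199.0921 = 102034.70125
Step 3 — Rw = 102034.70125 * 3105 * 0.000075 ≈ 23761 N (5 s.f.)

23761 N


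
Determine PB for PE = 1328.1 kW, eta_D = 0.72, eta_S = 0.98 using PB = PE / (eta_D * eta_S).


Formula: PB = PE / (eta_D * eta_S)
Step 1 — combined efficiency = eta_D * eta_S = 0.72 * 0.98 = 0.7056
Step 2 — PB = 1328.1 / 0.7056 ≈ 1882.2 kW (5 s.f.)

1882.2 kW


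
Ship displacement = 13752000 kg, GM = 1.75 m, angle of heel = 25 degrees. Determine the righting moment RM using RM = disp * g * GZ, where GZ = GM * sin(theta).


Formula: GZ = GM * sin(theta); RM = disp * g * GZ
Step 1 — GZ = 1.75 * sin(25°) = 1.75 * 0.422618 = 0.739582 m
Step 2 — RM = 13752000 * 9.81 * 0.739582 ≈ 99775000 N·m (5 s.f.)

99775000 N·m


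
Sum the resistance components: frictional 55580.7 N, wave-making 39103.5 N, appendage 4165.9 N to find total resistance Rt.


Formula: Rt = Rf + Rw + Ra
Substituting: Rt = 55580.7 + 39103.5 + 4165.9
Result: Rt = 98850.1 N

98850.1 N


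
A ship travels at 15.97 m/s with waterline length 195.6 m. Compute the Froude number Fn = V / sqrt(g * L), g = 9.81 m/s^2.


Formula: Fn = V / sqrt(g * L)
Step 1 — g * L = 9.81 * 195.6 = 1918.836
Step 2 — sqrt(g * L) = sqrt(1918.836) = 43.80452
Step 3 — Fn = 15.97 / 43.80452 ≈ 0.36457 (5 s.f.)

0.36457


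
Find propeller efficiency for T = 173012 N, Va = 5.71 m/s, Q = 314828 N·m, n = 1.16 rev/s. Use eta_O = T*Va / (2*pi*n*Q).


Formula: eta = T * Va / (2 * pi * n * Q)
Step 1 — numerator = T * Va = 173012 * 5.71 = 987898.52
Step 2 — 2 * pi * n = 2 * pi * 1.16 = 7.288495
Step 3 — denominator = 7.288495 * 314828 = 2294622.3
Step 4 — eta = 987898.52 / 2294622.3 ≈ 0.43053 (5 s.f.)

0.43053


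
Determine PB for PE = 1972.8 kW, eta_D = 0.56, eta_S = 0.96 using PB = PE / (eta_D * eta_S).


Formula: PB = PE / (eta_D * eta_S)
Step 1 — combined efficiency = eta_D * eta_S = 0.56 * 0.96 = 0.5376
Step 2 — PB = 1972.8 / 0.5376 ≈ 3669.6 kW (5 s.f.)

3669.6 kW


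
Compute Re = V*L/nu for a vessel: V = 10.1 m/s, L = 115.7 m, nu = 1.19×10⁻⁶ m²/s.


Formula: Re = V * L / nu
Step 1 — V * L = 10.1 * 115.7 = 1168.57 m^2/s
Step 2 — Re = 1168.57 / 1.19e-6 = 9.82e+08

9.82e+08


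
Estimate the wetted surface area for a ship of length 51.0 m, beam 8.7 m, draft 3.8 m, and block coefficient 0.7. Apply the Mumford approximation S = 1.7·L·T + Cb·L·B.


Formula: S = 1.7*L*T + V/T with V = Cb*L*B*T, i.e. S = L * (1.7*T + Cb*B)
Step 1 — 1.7*T = 1.7 * 3.8 = 6.46 m
Step 2 — Cb*B = 0.7 * 8.7 = 6.09 m
Step 3 — 1.7*T + Cb*B = 6.46 + 6.09 = 12.55 m
Step 4 — S = 51.0 * 12.55 ≈ 640.05 m^2 (5 s.f.)

640.05 m^2


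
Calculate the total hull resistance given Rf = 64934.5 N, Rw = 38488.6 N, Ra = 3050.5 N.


Formula: Rt = Rf + Rw + Ra
Substituting: Rt = 64934.5 + 38488.6 + 3050.5
Result: Rt = 106473.6 N

106473.6 N


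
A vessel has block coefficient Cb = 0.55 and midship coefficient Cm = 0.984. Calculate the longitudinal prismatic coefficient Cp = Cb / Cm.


Formula: Cp = Cb / Cm
Substituting: Cp = 0.55 / 0.984
Result: Cp ≈ 0.55894 (5 s.f.)

0.55894


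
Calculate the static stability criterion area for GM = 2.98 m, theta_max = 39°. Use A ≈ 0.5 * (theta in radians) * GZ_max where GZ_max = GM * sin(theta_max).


Formula: GZ_max = GM * sin(theta); Area = 0.5 * theta_rad * GZ_max
Step 1 — GZ_max = 2.98 * sin(39°) = 2.98 * 0.62932 = 1.875374 m
Step 2 — theta_rad = 39 * pi/180 = 0.680678 rad
Step 3 — Area = 0.5 * 0.680678 * 1.875374 ≈ 0.63826 m·rad (5 s.f.)

0.63826 m·rad


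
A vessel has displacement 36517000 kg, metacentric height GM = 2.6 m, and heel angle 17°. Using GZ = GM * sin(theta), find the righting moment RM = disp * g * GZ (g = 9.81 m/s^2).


Formula: GZ = GM * sin(theta); RM = disp * g * GZ
Step 1 — GZ = 2.6 * sin(17°) = 2.6 * 0.292372 = 0.760167 m
Step 2 — RM = 36517000 * 9.81 * 0.760167 ≈ 272320000 N·m (5 s.f.)

272320000 N·m


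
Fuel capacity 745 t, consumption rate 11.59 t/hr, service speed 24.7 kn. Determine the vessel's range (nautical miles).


Formula: endurance = fuel / rate; range = endurance * speed
Step 1 — endurance = 745 / 11.59 = 64.2796 hours
Step 2 — range = 64.2796 * 24.7 ≈ 1587.7 nautical miles (5 s.f.)

1587.7 NM


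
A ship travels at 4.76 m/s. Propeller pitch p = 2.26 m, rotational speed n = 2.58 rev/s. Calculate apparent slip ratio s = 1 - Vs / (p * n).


Formula: s = 1 - Vs / (p * n)
Step 1 — p * n = 2.26 * 2.58 = 5.8308
Step 2 — Vs / (p*n) = 4.76 / 5.8308 = 0.816355 (6 d.p.)
Step 3 — s = 1 - 0.816355 = 0.183645

0.183645


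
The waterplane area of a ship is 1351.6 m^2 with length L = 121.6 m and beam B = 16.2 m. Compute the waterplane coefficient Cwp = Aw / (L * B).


Formula: Cwp = Aw / (L * B)
Step 1 — L * B = 121.6 * 16.2 = 1969.92 m^2
Step 2 — Cwp = 1351.6 / 1969.92 ≈ 0.68612 (5 s.f.)

0.68612


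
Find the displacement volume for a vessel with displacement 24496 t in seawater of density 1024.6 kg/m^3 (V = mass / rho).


Formula: V = mass / rho
Step 1 — convert tonnes to kg: 24496 t * 1000 = 24496000 kg
Step 2 — V = 24496000 / 1024.6 ≈ 23908 m^3 (5 s.f.)

23908 m^3


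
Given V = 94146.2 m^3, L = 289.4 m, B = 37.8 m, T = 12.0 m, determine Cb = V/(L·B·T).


Formula: Cb = V / (L * B * T)
Step 1 — L * B * T = 289.4 * 37.8 * 12.0 = 131271.84 m^3
Step 2 — Cb = 94146.2 / 131271.84 ≈ 0.71719 (5 s.f.)

0.71719


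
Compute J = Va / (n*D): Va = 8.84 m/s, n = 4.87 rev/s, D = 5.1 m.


Formula: J = Va / (n * D)
Step 1 — n * D = 4.87 * 5.1 = 24.837
Step 2 — J = 8.84 / 24.837 ≈ 0.35592 (5 s.f.)

0.35592


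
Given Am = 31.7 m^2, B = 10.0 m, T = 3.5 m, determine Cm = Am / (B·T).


Formula: Cm = Am / (B * T)
Step 1 — B * T = 10.0 * 3.5 = 35.0 m^2
Step 2 — Cm = 31.7 / 35.0 ≈ 0.90571 (5 s.f.)

0.90571


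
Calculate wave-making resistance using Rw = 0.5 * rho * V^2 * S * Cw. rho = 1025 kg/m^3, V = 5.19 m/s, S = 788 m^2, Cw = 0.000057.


Formula: Rw = 0.5 * rho * V^2 * S * Cw
Step 1 — V^2 = 5.19^2 = 26.9361
Step 2 — 0.5 * rho * V^2 = 0.5 * 1025 * 26.9361 = 13804.75125
Step 3 — Rw = 13804.75125 * 788 * 0.000057 ≈ 620.05 N (5 s.f.)

620.05 N


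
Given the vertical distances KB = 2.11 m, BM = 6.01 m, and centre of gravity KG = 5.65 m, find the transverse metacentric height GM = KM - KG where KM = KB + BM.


Formula: GM = KB + BM - KG
Step 1 — KM = KB + BM = 2.11 + 6.01 = 8.12 m
Step 2 — GM = KM - KG = 8.12 - 5.65 = 2.47 m

2.47 m


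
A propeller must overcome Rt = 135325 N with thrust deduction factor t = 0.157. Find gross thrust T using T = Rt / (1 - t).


Formula: T = Rt / (1 - t)
Step 1 — (1 - t) = 1 - 0.157 = 0.843
Step 2 — T = 135325 / 0.843 ≈ 160530 N (5 s.f.)

160530 N


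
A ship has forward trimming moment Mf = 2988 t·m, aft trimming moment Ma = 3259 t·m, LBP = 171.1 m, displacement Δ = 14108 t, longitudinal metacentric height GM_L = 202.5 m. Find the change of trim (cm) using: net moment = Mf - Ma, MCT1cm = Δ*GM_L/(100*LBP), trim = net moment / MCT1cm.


Formula: net trimming moment = Mf - Ma; MCT1cm = Δ*GM_L/(100*LBP); trim = net moment / MCT1cm
Step 1 — net trimming moment = 2988 - 3259 = -271 t·m
Step 2 — MCT1cm = 14108 * 202.5 / (100 * 171.1) = 166.9708 t·m/cm
Step 3 — trim = -271 / 166.9708 ≈ -1.6230 cm (5 s.f.)

-1.6230 cm


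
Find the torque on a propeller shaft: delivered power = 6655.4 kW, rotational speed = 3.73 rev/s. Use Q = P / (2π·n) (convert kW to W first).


Formula: Q = P_W / (2 * pi * n)
Step 1 — P_W = 6655.4 kW * 1000 = 6655400.0 W
Step 2 — 2 * pi * n = 2 * pi * 3.73 = 23.436281
Step 3 — Q = 6655400.0 / 23.436281 ≈ 283980 N·m (5 s.f.)

283980 N·m


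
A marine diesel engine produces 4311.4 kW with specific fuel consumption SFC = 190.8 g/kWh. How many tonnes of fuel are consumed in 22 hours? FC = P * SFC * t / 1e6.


Formula: FC (tonnes) = P * SFC * t / 1,000,000
Step 1 — P * SFC * t = 4311.4 * 190.8 * 22 = 18097532.64 g
Step 2 — FC (tonnes) = 18097532.64 / 1,000,000 ≈ 18.098 tonnes (5 s.f.)

18.098 tonnes


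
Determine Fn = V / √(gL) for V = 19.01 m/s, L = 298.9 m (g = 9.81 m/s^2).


Formula: Fn = V / sqrt(g * L)
Step 1 — g * L = 9.81 * 298.9 = 2932.209
Step 2 — sqrt(g * L) = sqrt(2932.209) = 54.149875
Step 3 — Fn = 19.01 / 54.149875 ≈ 0.35106 (5 s.f.)

0.35106


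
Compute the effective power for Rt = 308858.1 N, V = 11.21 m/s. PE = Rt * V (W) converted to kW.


Formula: PE = Rt * V / 1000 (kW)
Step 1 — PE (W) = 308858.1 * 11.21 = 3462299.301 W
Step 2 — PE (kW) = 3462299.301 / 1000 ≈ 3462.3 kW (5 s.f.)

3462.3 kW


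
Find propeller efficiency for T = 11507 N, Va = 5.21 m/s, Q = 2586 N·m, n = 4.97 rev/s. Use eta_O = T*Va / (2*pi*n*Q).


Formula: eta = T * Va / (2 * pi * n * Q)
Step 1 — numerator = T * Va = 11507 * 5.21 = 59951.47
Step 2 — 2 * pi * n = 2 * pi * 4.97 = 31.227431
Step 3 — denominator = 31.227431 * 2586 = 80754.14
Step 4 — eta = 59951.47 / 80754.14 ≈ 0.74240 (5 s.f.)

0.74240


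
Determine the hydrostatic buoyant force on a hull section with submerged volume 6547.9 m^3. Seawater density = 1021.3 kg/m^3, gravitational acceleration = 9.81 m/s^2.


Formula: Fb = rho * g * V
Substituting: Fb = 1021.3 * 9.81 * 6547.9
Intermediate: 1021.3 * 9.81 = 10018.953
Result: Fb = 10018.953 * 6547.9 ≈ 65603000 N (5 s.f.)

65603000 N


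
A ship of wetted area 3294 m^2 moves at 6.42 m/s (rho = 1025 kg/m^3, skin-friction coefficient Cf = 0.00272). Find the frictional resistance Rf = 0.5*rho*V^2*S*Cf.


Formula: Rf = 0.5 * rho * V^2 * S * Cf
Step 1 — V^2 = 6.42^2 = 41.2164
Step 2 — 0.5 * rho * V^2 = 0.5 * 1025 * 41.2164 = 21123.405
Step 3 — Rf = 21123.405 * 3294 * 0.00272 ≈ 189260 N (5 s.f.)

189260 N


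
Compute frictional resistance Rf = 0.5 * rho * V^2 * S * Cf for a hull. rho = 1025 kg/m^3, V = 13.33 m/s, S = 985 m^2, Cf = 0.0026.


Formula: Rf = 0.5 * rho * V^2 * S * Cf
Step 1 — V^2 = 13.33^2 = 177.6889
Step 2 — 0.5 * rho * V^2 = 0.5 * 1025 * 177.6889 = 91065.56125
Step 3 — Rf = 91065.56125 * 985 * 0.0026 ≈ 233220 N (5 s.f.)

233220 N


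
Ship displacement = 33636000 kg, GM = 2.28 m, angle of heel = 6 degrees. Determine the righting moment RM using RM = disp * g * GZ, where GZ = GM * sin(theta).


Formula: GZ = GM * sin(theta); RM = disp * g * GZ
Step 1 — GZ = 2.28 * sin(6°) = 2.28 * 0.104528 = 0.238324 m
Step 2 — RM = 33636000 * 9.81 * 0.238324 ≈ 78640000 N·m (5 s.f.)

78640000 N·m


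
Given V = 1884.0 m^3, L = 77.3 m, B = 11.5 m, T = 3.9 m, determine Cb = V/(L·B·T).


Formula: Cb = V / (L * B * T)
Step 1 — L * B * T = 77.3 * 11.5 * 3.9 = 3466.905 m^3
Step 2 — Cb = 1884.0 / 3466.905 ≈ 0.54342 (5 s.f.)

0.54342


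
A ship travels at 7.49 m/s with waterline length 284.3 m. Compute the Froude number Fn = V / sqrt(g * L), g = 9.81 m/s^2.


Formula: Fn = V / sqrt(g * L)
Step 1 — g * L = 9.81 * 284.3 = 2788.983
Step 2 — sqrt(g * L) = sqrt(2788.983) = 52.810823
Step 3 — Fn = 7.49 / 52.810823 ≈ 0.14183 (5 s.f.)

0.14183


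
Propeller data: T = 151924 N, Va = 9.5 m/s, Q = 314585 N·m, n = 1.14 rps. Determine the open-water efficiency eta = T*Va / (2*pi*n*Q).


Formula: eta = T * Va / (2 * pi * n * Q)
Step 1 — numerator = T * Va = 151924 * 9.5 = 1443278.0
Step 2 — 2 * pi * n = 2 * pi * 1.14 = 7.162831
Step 3 — denominator = 7.162831 * 314585 = 2253319.19
Step 4 — eta = 1443278.0 / 2253319.19 ≈ 0.64051 (5 s.f.)

0.64051


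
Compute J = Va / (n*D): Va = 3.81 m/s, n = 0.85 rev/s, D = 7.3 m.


Formula: J = Va / (n * D)
Step 1 — n * D = 0.85 * 7.3 = 6.205
Step 2 — J = 3.81 / 6.205 ≈ 0.61402 (5 s.f.)

0.61402


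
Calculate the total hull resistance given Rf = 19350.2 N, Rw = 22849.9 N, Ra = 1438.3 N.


Formula: Rt = Rf + Rw + Ra
Substituting: Rt = 19350.2 + 22849.9 + 1438.3
Result: Rt = 43638.4 N

43638.4 N


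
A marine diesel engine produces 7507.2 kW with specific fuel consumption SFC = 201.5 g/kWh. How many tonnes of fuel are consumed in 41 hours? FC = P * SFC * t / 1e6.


Formula: FC (tonnes) = P * SFC * t / 1,000,000
Step 1 — P * SFC * t = 7507.2 * 201.5 * 41 = 62020732.8 g
Step 2 — FC (tonnes) = 62020732.8 / 1,000,000 ≈ 62.021 tonnes (5 s.f.)

62.021 tonnes


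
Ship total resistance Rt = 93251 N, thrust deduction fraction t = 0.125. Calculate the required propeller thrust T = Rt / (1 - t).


Formula: T = Rt / (1 - t)
Step 1 — (1 - t) = 1 - 0.125 = 0.875
Step 2 — T = 93251 / 0.875 ≈ 106570 N (5 s.f.)

106570 N


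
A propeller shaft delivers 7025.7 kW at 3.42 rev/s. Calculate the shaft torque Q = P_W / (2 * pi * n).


Formula: Q = P_W / (2 * pi * n)
Step 1 — P_W = 7025.7 kW * 1000 = 7025700.0 W
Step 2 — 2 * pi * n = 2 * pi * 3.42 = 21.488494
Step 3 — Q = 7025700.0 / 21.488494 ≈ 326950 N·m (5 s.f.)

326950 N·m


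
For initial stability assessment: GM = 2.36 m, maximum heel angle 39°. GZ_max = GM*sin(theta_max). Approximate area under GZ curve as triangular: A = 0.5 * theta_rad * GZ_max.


Formula: GZ_max = GM * sin(theta); Area = 0.5 * theta_rad * GZ_max
Step 1 — GZ_max = 2.36 * sin(39°) = 2.36 * 0.62932 = 1.485195 m
Step 2 — theta_rad = 39 * pi/180 = 0.680678 rad
Step 3 — Area = 0.5 * 0.680678 * 1.485195 ≈ 0.50547 m·rad (5 s.f.)

0.50547 m·rad


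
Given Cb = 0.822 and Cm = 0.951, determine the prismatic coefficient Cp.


Formula: Cp = Cb / Cm
Substituting: Cp = 0.822 / 0.951
Result: Cp ≈ 0.86435 (5 s.f.)

0.86435


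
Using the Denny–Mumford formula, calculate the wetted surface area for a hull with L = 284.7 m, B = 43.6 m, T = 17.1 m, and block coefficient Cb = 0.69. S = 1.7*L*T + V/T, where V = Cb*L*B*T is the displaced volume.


Formula: S = 1.7*L*T + V/T with V = Cb*L*B*T, i.e. S = L * (1.7*T + Cb*B)
Step 1 — 1.7*T = 1.7 * 17.1 = 29.07 m
Step 2 — Cb*B = 0.69 * 43.6 = 30.084 m
Step 3 — 1.7*T + Cb*B = 29.07 + 30.084 = 59.154 m
Step 4 — S = 284.7 * 59.154 ≈ 16841 m^2 (5 s.f.)

16841 m^2


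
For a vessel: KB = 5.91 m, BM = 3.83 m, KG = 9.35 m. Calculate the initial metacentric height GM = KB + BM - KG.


Formula: GM = KB + BM - KG
Step 1 — KM = KB + BM = 5.91 + 3.83 = 9.74 m
Step 2 — GM = KM - KG = 9.74 - 9.35 = 0.39 m

0.39 m


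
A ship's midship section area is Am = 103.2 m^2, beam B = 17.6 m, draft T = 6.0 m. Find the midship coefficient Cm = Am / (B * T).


Formula: Cm = Am / (B * T)
Step 1 — B * T = 17.6 * 6.0 = 105.6 m^2
Step 2 — Cm = 103.2 / 105.6 ≈ 0.97727 (5 s.f.)

0.97727


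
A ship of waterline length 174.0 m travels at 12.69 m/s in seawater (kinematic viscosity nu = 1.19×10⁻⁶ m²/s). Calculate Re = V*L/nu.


Formula: Re = V * L / nu
Step 1 — V * L = 12.69 * 174.0 = 2208.06 m^2/s
Step 2 — Re = 2208.06 / 1.19e-6 = 1.86e+09

1.86e+09


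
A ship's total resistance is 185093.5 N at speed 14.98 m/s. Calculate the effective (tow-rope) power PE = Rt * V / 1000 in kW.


Formula: PE = Rt * V / 1000 (kW)
Step 1 — PE (W) = 185093.5 * 14.98 = 2772700.63 W
Step 2 — PE (kW) = 2772700.63 / 1000 ≈ 2772.7 kW (5 s.f.)

2772.7 kW


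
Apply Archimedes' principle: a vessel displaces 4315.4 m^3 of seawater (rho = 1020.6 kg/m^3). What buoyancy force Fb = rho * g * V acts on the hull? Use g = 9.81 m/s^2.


Formula: Fb = rho * g * V
Substituting: Fb = 1020.6 * 9.81 * 4315.4
Intermediate: 1020.6 * 9.81 = 10012.086
Result: Fb = 10012.086 * 4315.4 ≈ 43206000 N (5 s.f.)

43206000 N


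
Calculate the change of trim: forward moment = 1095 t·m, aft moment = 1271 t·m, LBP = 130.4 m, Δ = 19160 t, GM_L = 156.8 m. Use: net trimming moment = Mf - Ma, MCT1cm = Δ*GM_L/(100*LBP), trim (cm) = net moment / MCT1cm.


Formula: net trimming moment = Mf - Ma; MCT1cm = Δ*GM_L/(100*LBP); trim = net moment / MCT1cm
Step 1 — net trimming moment = 1095 - 1271 = -176 t·m
Step 2 — MCT1cm = 19160 * 156.8 / (100 * 130.4) = 230.3902 t·m/cm
Step 3 — trim = -176 / 230.3902 ≈ -0.76392 cm (5 s.f.)

-0.76392 cm


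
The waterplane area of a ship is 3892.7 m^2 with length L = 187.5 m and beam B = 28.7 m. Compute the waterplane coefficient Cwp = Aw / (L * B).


Formula: Cwp = Aw / (L * B)
Step 1 — L * B = 187.5 * 28.7 = 5381.25 m^2
Step 2 — Cwp = 3892.7 / 5381.25 ≈ 0.72338 (5 s.f.)

0.72338


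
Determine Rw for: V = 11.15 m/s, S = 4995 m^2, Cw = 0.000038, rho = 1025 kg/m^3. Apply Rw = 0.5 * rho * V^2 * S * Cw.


Formula: Rw = 0.5 * rho * V^2 * S * Cw
Step 1 — V^2 = 11.15^2 = 124.3225
Step 2 — 0.5 * rho * V^2 = 0.5 * 1025 * 124.3225 = 63715.28125
Step 3 — Rw = 63715.28125 * 4995 * 0.000038 ≈ 12094 N (5 s.f.)

12094 N


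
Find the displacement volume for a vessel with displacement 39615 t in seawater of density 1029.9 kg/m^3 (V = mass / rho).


Formula: V = mass / rho
Step 1 — convert tonnes to kg: 39615 t * 1000 = 39615000 kg
Step 2 — V = 39615000 / 1029.9 ≈ 38465 m^3 (5 s.f.)

38465 m^3


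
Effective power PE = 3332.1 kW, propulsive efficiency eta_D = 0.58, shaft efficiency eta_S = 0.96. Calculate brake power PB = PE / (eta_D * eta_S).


Formula: PB = PE / (eta_D * eta_S)
Step 1 — combined efficiency = eta_D * eta_S = 0.58 * 0.96 = 0.5568
Step 2 — PB = 3332.1 / 0.5568 ≈ 5984.4 kW (5 s.f.)

5984.4 kW


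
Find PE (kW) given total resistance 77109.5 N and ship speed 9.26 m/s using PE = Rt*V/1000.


Formula: PE = Rt * V / 1000 (kW)
Step 1 — PE (W) = 77109.5 * 9.26 = 714033.97 W
Step 2 — PE (kW) = 714033.97 / 1000 ≈ 714.03 kW (5 s.f.)

714.03 kW


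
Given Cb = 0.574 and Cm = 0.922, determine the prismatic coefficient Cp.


Formula: Cp = Cb / Cm
Substituting: Cp = 0.574 / 0.922
Result: Cp ≈ 0.62256 (5 s.f.)

0.62256


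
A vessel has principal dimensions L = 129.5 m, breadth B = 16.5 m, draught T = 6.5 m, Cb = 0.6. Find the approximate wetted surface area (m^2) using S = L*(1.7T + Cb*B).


Formula: S = 1.7*L*T + V/T with V = Cb*L*B*T, i.e. S = L * (1.7*T + Cb*B)
Step 1 — 1.7*T = 1.7 * 6.5 = 11.05 m
Step 2 — Cb*B = 0.6 * 16.5 = 9.9 m
Step 3 — 1.7*T + Cb*B = 11.05 + 9.9 = 20.95 m
Step 4 — S = 129.5 * 20.95 ≈ 2713.0 m^2 (5 s.f.)

2713.0 m^2


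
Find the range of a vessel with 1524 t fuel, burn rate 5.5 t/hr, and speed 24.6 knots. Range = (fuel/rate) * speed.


Formula: endurance = fuel / rate; range = endurance * speed
Step 1 — endurance = 1524 / 5.5 = 277.0909 hours
Step 2 — range = 277.0909 * 24.6 ≈ 6816.4 nautical miles (5 s.f.)

6816.4 NM


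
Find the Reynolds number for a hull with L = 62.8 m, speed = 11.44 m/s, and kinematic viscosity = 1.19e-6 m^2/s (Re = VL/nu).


Formula: Re = V * L / nu
Step 1 — V * L = 11.44 * 62.8 = 718.432 m^2/s
Step 2 — Re = 718.432 / 1.19e-6 = 6.04e+08

6.04e+08


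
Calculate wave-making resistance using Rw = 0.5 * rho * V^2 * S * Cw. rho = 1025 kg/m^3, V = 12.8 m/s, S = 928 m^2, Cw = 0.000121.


Formula: Rw = 0.5 * rho * V^2 * S * Cw
Step 1 — V^2 = 12.8^2 = 163.84
Step 2 — 0.5 * rho * V^2 = 0.5 * 1025 * 163.84 = 83968.0
Step 3 — Rw = 83968.0 * 928 * 0.000121 ≈ 9428.6 N (5 s.f.)

9428.6 N


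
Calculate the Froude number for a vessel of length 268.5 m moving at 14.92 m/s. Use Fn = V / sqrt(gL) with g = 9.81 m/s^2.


Formula: Fn = V / sqrt(g * L)
Step 1 — g * L = 9.81 * 268.5 = 2633.985
Step 2 — sqrt(g * L) = sqrt(2633.985) = 51.322364
Step 3 — Fn = 14.92 / 51.322364 ≈ 0.29071 (5 s.f.)

0.29071


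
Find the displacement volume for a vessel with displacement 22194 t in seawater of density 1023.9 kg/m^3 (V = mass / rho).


Formula: V = mass / rho
Step 1 — convert tonnes to kg: 22194 t * 1000 = 22194000 kg
Step 2 — V = 22194000 / 1023.9 ≈ 21676 m^3 (5 s.f.)

21676 m^3


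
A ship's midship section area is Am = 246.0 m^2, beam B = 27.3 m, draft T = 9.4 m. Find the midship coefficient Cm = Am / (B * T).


Formula: Cm = Am / (B * T)
Step 1 — B * T = 27.3 * 9.4 = 256.62 m^2
Step 2 — Cm = 246.0 / 256.62 ≈ 0.95862 (5 s.f.)

0.95862


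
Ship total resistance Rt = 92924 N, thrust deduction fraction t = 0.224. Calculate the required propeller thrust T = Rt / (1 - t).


Formula: T = Rt / (1 - t)
Step 1 — (1 - t) = 1 - 0.224 = 0.776
Step 2 — T = 92924 / 0.776 ≈ 119750 N (5 s.f.)

119750 N


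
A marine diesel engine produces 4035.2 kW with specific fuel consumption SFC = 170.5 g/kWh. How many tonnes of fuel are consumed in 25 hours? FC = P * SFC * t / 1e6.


Formula: FC (tonnes) = P * SFC * t / 1,000,000
Step 1 — P * SFC * t = 4035.2 * 170.5 * 25 = 17200040.0 g
Step 2 — FC (tonnes) = 17200040.0 / 1,000,000 ≈ 17.200 tonnes (5 s.f.)

17.200 tonnes


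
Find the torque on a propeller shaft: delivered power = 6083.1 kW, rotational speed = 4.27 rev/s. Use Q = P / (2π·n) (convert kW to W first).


Formula: Q = P_W / (2 * pi * n)
Step 1 — P_W = 6083.1 kW * 1000 = 6083100.0 W
Step 2 — 2 * pi * n = 2 * pi * 4.27 = 26.829201
Step 3 — Q = 6083100.0 / 26.829201 ≈ 226730 N·m (5 s.f.)

226730 N·m


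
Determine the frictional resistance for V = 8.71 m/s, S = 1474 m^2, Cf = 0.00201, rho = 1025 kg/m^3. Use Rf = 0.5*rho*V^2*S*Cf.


Formula: Rf = 0.5 * rho * V^2 * S * Cf
Step 1 — V^2 = 8.71^2 = 75.8641
Step 2 — 0.5 * rho * V^2 = 0.5 * 1025 * 75.8641 = 38880.35125
Step 3 — Rf = 38880.35125 * 1474 * 0.00201 ≈ 115190 N (5 s.f.)

115190 N


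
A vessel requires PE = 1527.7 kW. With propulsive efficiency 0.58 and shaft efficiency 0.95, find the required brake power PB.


Formula: PB = PE / (eta_D * eta_S)
Step 1 — combined efficiency = eta_D * eta_S = 0.58 * 0.95 = 0.551
Step 2 — PB = 1527.7 / 0.551 ≈ 2772.6 kW (5 s.f.)

2772.6 kW


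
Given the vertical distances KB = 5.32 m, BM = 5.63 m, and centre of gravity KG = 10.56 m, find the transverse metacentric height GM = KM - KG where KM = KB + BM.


Formula: GM = KB + BM - KG
Step 1 — KM = KB + BM = 5.32 + 5.63 = 10.95 m
Step 2 — GM = KM - KG = 10.95 - 10.56 = 0.39 m

0.39 m


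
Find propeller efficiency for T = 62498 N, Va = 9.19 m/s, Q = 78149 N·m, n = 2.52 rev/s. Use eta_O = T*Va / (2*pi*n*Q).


Formula: eta = T * Va / (2 * pi * n * Q)
Step 1 — numerator = T * Va = 62498 * 9.19 = 574356.62
Step 2 — 2 * pi * n = 2 * pi * 2.52 = 15.833627
Step 3 — denominator = 15.833627 * 78149 = 1237382.12
Step 4 — eta = 574356.62 / 1237382.12 ≈ 0.46417 (5 s.f.)

0.46417


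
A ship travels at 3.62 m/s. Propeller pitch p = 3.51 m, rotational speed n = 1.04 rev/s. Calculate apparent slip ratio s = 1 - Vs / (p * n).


Formula: s = 1 - Vs / (p * n)
Step 1 — p * n = 3.51 * 1.04 = 3.6504
Step 2 — Vs / (p*n) = 3.62 / 3.6504 = 0.991672 (6 d.p.)
Step 3 — s = 1 - 0.991672 = 0.008328

0.008328


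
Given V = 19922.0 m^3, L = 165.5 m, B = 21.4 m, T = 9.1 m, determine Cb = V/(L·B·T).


Formula: Cb = V / (L * B * T)
Step 1 — L * B * T = 165.5 * 21.4 * 9.1 = 32229.47 m^3
Step 2 — Cb = 19922.0 / 32229.47 ≈ 0.61813 (5 s.f.)

0.61813


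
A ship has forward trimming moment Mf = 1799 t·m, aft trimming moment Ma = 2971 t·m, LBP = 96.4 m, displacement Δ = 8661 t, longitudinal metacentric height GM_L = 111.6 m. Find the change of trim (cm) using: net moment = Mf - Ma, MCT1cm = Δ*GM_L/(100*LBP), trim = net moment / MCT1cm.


Formula: net trimming moment = Mf - Ma; MCT1cm = Δ*GM_L/(100*LBP); trim = net moment / MCT1cm
Step 1 — net trimming moment = 1799 - 2971 = -1172 t·m
Step 2 — MCT1cm = 8661 * 111.6 / (100 * 96.4) = 100.2663 t·m/cm
Step 3 — trim = -1172 / 100.2663 ≈ -11.689 cm (5 s.f.)

-11.689 cm


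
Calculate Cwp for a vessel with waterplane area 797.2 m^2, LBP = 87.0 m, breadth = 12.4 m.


Formula: Cwp = Aw / (L * B)
Step 1 — L * B = 87.0 * 12.4 = 1078.8 m^2
Step 2 — Cwp = 797.2 / 1078.8 ≈ 0.73897 (5 s.f.)

0.73897


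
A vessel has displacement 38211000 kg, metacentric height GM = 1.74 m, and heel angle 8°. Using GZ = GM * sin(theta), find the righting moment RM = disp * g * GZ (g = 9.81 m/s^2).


Formula: GZ = GM * sin(theta); RM = disp * g * GZ
Step 1 — GZ = 1.74 * sin(8°) = 1.74 * 0.139173 = 0.242161 m
Step 2 — RM = 38211000 * 9.81 * 0.242161 ≈ 90774000 N·m (5 s.f.)

90774000 N·m


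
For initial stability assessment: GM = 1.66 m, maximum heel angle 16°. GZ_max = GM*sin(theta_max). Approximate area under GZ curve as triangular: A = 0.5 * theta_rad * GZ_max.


Formula: GZ_max = GM * sin(theta); Area = 0.5 * theta_rad * GZ_max
Step 1 — GZ_max = 1.66 * sin(16°) = 1.66 * 0.275637 = 0.457557 m
Step 2 — theta_rad = 16 * pi/180 = 0.279253 rad
Step 3 — Area = 0.5 * 0.279253 * 0.457557 ≈ 0.063887 m·rad (5 s.f.)

0.063887 m·rad


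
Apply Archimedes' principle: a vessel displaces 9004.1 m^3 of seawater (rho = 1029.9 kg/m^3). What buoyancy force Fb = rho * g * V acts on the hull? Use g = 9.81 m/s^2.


Formula: Fb = rho * g * V
Substituting: Fb = 1029.9 * 9.81 * 9004.1
Intermediate: 1029.9 * 9.81 = 10103.319
Result: Fb = 10103.319 * 9004.1 ≈ 90971000 N (5 s.f.)

90971000 N


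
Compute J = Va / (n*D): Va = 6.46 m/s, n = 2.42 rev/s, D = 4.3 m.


Formula: J = Va / (n * D)
Step 1 — n * D = 2.42 * 4.3 = 10.406
Step 2 — J = 6.46 / 10.406 ≈ 0.62080 (5 s.f.)

0.62080


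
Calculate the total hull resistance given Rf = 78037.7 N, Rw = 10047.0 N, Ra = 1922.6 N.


Formula: Rt = Rf + Rw + Ra
Substituting: Rt = 78037.7 + 10047.0 + 1922.6
Result: Rt = 90007.3 N

90007.3 N


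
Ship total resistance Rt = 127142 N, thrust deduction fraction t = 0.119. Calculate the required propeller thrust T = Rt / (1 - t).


Formula: T = Rt / (1 - t)
Step 1 — (1 - t) = 1 - 0.119 = 0.881
Step 2 — T = 127142 / 0.881 ≈ 144320 N (5 s.f.)

144320 N


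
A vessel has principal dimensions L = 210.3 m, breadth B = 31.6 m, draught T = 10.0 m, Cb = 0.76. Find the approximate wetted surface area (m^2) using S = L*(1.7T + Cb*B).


Formula: S = 1.7*L*T + V/T with V = Cb*L*B*T, i.e. S = L * (1.7*T + Cb*B)
Step 1 — 1.7*T = 1.7 * 10.0 = 17.0 m
Step 2 — Cb*B = 0.76 * 31.6 = 24.016 m
Step 3 — 1.7*T + Cb*B = 17.0 + 24.016 = 41.016 m
Step 4 — S = 210.3 * 41.016 ≈ 8625.7 m^2 (5 s.f.)

8625.7 m^2


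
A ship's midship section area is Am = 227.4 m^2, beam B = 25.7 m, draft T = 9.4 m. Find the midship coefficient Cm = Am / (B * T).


Formula: Cm = Am / (B * T)
Step 1 — B * T = 25.7 * 9.4 = 241.58 m^2
Step 2 — Cm = 227.4 / 241.58 ≈ 0.94130 (5 s.f.)

0.94130


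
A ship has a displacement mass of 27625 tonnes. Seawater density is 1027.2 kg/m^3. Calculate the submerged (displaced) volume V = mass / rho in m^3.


Formula: V = mass / rho
Step 1 — convert tonnes to kg: 27625 t * 1000 = 27625000 kg
Step 2 — V = 27625000 / 1027.2 ≈ 26893 m^3 (5 s.f.)

26893 m^3


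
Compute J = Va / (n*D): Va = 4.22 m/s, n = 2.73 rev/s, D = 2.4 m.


Formula: J = Va / (n * D)
Step 1 — n * D = 2.73 * 2.4 = 6.552
Step 2 — J = 4.22 / 6.552 ≈ 0.64408 (5 s.f.)

0.64408


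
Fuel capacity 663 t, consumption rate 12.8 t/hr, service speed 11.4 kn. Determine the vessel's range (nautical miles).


Formula: endurance = fuel / rate; range = endurance * speed
Step 1 — endurance = 663 / 12.8 = 51.7969 hours
Step 2 — range = 51.7969 * 11.4 ≈ 590.48 nautical miles (5 s.f.)

590.48 NM
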